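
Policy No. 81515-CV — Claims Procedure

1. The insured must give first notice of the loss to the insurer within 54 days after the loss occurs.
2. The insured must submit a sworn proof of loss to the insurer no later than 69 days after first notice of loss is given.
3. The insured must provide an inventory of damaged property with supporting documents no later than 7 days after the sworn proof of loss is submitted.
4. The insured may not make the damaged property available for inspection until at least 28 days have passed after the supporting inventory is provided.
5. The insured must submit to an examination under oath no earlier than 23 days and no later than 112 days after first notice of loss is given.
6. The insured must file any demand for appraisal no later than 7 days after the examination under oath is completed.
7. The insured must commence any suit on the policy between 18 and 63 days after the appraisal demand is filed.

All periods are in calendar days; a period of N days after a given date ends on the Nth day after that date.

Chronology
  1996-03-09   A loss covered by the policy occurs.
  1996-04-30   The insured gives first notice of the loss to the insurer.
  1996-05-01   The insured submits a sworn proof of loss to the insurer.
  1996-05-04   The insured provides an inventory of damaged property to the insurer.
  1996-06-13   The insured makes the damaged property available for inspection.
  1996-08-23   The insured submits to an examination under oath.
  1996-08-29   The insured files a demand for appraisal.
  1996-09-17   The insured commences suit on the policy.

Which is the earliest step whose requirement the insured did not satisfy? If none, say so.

(1) due by 1996-03-09 + 54 days = 1996-05-02; 1996-04-30 is within that limit.
(2) due by 1996-04-30 + 69 days = 1996-07-08; completed 1996-05-01, before the deadline.
(3) due by 1996-05-01 + 7 days = 1996-05-08; done 1996-05-04 — timely.
(4) permitted from 1996-05-04 + 28 days = 1996-06-01 onward; 1996-06-13 is on or after that date.
(5) the permitted window runs from 1996-04-30 + 23 = 1996-05-23 to 1996-04-30 + 112 = 1996-08-20; 1996-08-23 is 3 days past the end of the window.

Step 5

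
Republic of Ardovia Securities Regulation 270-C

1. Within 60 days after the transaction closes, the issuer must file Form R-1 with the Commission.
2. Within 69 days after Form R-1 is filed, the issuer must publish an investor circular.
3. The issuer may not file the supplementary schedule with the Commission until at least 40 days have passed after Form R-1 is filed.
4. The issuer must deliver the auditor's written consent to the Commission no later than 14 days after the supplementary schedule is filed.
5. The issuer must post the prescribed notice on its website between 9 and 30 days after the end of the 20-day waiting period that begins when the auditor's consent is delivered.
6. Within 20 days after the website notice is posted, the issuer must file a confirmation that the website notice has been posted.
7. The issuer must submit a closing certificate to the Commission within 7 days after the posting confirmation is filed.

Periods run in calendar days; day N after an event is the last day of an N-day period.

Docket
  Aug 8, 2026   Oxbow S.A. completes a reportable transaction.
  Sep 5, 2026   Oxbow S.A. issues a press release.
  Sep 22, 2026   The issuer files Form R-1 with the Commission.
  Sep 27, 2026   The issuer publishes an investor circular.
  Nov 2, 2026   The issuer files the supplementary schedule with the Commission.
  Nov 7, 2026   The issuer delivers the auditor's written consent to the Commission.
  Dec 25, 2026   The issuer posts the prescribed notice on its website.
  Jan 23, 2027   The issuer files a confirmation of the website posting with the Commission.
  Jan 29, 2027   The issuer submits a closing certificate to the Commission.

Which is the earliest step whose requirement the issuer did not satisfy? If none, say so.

Step 1: 60 days after Aug 8, 2026 (when the transaction closes) is Oct 7, 2026; completed Sep 22, 2026, before the deadline.
Step 2: 69 days after Sep 22, 2026 (when Form R-1 is filed) is Nov 30, 2026; done Sep 27, 2026 — timely.
Step 3: the earliest permitted date is 40 days after Sep 22, 2026 (when Form R-1 is filed), i.e. Nov 1, 2026; Nov 2, 2026 is on or after that date.
Step 4: 14 days after Nov 2, 2026 (when the supplementary schedule is filed) is Nov 16, 2026; Nov 7, 2026 is within that limit.
Step 5: the window is 9–30 days after Nov 27, 2026 (end of the 20-day waiting period, which began when the auditor's consent is delivered on Nov 7, 2026), so Dec 6, 2026 through Dec 27, 2026; Dec 25, 2026 falls inside that range.
Step 6: 20 days after Dec 25, 2026 (when the website notice is posted) is Jan 14, 2027; done Jan 23, 2027 — 9 days late.
That is the first point of non-compliance.

Step 6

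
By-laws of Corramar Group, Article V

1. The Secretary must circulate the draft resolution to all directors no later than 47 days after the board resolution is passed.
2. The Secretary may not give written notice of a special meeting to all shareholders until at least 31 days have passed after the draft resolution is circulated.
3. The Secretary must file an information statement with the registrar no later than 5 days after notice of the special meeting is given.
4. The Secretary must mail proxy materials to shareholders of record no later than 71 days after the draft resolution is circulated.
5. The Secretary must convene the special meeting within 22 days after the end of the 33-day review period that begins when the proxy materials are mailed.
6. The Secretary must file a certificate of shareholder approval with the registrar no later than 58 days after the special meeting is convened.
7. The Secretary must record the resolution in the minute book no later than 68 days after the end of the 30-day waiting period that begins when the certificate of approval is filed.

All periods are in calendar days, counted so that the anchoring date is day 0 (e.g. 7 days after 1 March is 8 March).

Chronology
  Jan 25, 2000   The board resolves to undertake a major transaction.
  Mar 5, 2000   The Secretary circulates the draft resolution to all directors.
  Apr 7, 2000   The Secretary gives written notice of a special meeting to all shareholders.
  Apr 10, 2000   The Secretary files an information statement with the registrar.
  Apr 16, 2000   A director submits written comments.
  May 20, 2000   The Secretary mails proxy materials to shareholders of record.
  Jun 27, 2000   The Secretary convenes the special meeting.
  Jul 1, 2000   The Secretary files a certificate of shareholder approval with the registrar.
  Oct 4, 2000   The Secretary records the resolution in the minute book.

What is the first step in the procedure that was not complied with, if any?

Step 4

(1) due by Jan 25, 2000 + 47 days = Mar 12, 2000; done Mar 5, 2000 — timely.
(2) permitted from Mar 5, 2000 + 31 days = Apr 5, 2000 onward; done Apr 7, 2000 — permitted.
(3) due by Apr 7, 2000 + 5 days = Apr 12, 2000; done Apr 10, 2000 — timely.
(4) due by Mar 5, 2000 + 71 days = May 15, 2000; done May 20, 2000 — 5 days late.
No need to go further; step 4 was not satisfied.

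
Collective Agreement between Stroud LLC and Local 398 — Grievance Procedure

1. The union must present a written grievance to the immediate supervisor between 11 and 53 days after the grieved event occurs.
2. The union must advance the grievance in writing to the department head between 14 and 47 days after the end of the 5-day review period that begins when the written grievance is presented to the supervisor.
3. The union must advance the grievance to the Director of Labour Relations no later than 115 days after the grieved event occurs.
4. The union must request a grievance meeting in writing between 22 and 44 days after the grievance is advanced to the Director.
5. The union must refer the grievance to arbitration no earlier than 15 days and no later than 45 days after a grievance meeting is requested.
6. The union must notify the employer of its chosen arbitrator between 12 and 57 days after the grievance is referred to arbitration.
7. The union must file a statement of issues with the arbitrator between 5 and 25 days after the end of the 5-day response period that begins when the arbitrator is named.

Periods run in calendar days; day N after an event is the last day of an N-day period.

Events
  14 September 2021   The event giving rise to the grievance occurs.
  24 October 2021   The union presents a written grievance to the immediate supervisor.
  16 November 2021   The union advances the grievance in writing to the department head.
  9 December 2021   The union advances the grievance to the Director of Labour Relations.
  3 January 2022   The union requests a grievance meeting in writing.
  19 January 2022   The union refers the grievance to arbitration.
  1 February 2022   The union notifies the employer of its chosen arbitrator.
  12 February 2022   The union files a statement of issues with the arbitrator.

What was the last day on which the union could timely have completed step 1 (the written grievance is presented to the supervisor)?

Step 1 runs from 14 September 2021, when the grieved event occurs. The window is 11–53 days after 14 September 2021; it closes on 6 November 2021.

6 November 2021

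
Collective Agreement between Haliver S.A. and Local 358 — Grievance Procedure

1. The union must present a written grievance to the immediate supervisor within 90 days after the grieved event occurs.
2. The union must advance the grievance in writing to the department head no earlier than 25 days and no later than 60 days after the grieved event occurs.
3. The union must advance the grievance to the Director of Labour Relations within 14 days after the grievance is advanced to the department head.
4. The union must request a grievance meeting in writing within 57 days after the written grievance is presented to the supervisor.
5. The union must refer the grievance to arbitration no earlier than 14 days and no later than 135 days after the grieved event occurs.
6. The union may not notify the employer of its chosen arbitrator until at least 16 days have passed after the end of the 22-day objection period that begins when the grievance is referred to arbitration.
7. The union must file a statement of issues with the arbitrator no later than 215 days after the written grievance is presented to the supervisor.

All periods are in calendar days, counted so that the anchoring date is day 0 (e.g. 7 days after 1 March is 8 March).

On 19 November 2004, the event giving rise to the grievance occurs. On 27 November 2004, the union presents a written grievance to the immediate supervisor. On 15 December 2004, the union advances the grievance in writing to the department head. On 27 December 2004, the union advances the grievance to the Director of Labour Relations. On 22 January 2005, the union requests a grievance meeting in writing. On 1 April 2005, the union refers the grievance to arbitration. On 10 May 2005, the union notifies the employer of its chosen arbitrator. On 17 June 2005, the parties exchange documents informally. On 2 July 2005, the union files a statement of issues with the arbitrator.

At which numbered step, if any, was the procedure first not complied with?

Step 7

Step 1: 90 days after 19 November 2004 (when the grieved event occurs) is 17 February 2005; completed 27 November 2004, before the deadline.
Step 2: the window is 25–60 days after 19 November 2004 (when the grieved event occurs), so 14 December 2004 through 18 January 2005; done 15 December 2004 — within the window.
Step 3: 14 days after 15 December 2004 (when the grievance is advanced to the department head) is 29 December 2004; 27 December 2004 is within that limit.
Step 4: 57 days after 27 November 2004 (when the written grievance is presented to the supervisor) is 23 January 2005; done 22 January 2005 — timely.
Step 5: the window is 14–135 days after 19 November 2004 (when the grieved event occurs), so 3 December 2004 through 3 April 2005; done 1 April 2005, which is between those dates.
Step 6: the earliest permitted date is 16 days after 23 April 2005 (end of the 22-day objection period, which began when the grievance is referred to arbitration on 1 April 2005), i.e. 9 May 2005; done 10 May 2005, after the minimum wait.
Step 7: 215 days after 27 November 2004 (when the written grievance is presented to the supervisor) is 30 June 2005; not done until 2 July 2005, 2 days after the deadline.
The analysis stops there.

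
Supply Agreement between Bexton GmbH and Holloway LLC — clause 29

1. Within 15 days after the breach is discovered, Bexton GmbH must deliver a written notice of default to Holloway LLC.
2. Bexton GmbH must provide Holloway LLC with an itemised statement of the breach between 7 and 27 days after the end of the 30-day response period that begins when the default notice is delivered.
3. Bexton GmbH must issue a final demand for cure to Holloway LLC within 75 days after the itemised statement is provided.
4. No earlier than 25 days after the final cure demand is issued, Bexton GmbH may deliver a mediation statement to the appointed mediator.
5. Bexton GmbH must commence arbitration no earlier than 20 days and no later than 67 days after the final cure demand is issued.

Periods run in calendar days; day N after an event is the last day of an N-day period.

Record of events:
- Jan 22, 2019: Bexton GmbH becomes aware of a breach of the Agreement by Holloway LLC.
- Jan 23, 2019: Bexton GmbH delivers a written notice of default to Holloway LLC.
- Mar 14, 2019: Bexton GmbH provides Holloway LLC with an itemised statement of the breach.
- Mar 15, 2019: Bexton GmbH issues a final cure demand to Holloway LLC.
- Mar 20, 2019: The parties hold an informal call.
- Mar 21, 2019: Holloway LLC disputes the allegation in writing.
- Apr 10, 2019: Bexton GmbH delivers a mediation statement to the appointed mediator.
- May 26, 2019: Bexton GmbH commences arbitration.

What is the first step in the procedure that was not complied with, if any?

(1) due by Jan 22, 2019 + 15 days = Feb 6, 2019; Jan 23, 2019 is within that limit.
(2) the permitted window runs from Feb 22, 2019 + 7 = Mar 1, 2019 to Feb 22, 2019 + 27 = Mar 21, 2019; done Mar 14, 2019 — within the window.
(3) due by Mar 14, 2019 + 75 days = May 28, 2019; completed Mar 15, 2019, before the deadline.
(4) permitted from Mar 15, 2019 + 25 days = Apr 9, 2019 onward; Apr 10, 2019 is on or after that date.
(5) the permitted window runs from Mar 15, 2019 + 20 = Apr 4, 2019 to Mar 15, 2019 + 67 = May 21, 2019; May 26, 2019 is 5 days past the end of the window.

Step 5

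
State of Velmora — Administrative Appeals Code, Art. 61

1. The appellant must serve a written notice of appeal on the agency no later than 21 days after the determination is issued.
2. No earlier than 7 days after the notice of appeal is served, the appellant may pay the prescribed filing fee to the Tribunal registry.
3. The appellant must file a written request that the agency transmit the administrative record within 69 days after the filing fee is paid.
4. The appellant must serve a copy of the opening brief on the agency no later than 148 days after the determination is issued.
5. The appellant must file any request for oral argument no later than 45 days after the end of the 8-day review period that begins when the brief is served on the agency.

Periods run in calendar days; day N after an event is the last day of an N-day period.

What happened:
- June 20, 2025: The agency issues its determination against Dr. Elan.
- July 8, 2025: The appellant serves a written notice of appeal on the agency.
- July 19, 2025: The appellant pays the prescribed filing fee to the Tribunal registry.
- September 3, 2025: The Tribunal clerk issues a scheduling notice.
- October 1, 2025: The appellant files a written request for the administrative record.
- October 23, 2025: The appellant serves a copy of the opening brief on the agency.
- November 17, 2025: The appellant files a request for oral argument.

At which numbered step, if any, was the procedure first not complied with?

Step 1: 21 days after June 20, 2025 (when the determination is issued) is July 11, 2025; July 8, 2025 is within that limit.
Step 2: the earliest permitted date is 7 days after July 8, 2025 (when the notice of appeal is served), i.e. July 15, 2025; July 19, 2025 is on or after that date.
Step 3: 69 days after July 19, 2025 (when the filing fee is paid) is September 26, 2025; October 1, 2025 misses that deadline by 5 days.

Step 3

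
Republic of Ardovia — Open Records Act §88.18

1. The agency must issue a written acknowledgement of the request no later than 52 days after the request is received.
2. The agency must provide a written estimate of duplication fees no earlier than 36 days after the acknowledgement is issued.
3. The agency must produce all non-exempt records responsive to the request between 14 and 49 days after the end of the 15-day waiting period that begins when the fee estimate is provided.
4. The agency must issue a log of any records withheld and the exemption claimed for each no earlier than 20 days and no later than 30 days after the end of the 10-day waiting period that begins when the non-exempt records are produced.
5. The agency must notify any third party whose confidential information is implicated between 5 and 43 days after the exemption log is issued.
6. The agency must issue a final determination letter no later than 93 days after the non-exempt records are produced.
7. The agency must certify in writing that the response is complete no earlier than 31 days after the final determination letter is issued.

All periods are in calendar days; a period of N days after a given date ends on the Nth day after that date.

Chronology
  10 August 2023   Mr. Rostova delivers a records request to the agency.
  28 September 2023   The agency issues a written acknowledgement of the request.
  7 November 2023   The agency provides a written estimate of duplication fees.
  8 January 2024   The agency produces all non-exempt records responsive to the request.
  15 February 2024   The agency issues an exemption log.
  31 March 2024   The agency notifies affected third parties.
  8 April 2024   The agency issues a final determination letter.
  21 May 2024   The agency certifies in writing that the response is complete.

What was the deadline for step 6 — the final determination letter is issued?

Step 6 runs from 8 January 2024, when the non-exempt records are produced. 93 days after 8 January 2024 is 10 April 2024.

10 April 2024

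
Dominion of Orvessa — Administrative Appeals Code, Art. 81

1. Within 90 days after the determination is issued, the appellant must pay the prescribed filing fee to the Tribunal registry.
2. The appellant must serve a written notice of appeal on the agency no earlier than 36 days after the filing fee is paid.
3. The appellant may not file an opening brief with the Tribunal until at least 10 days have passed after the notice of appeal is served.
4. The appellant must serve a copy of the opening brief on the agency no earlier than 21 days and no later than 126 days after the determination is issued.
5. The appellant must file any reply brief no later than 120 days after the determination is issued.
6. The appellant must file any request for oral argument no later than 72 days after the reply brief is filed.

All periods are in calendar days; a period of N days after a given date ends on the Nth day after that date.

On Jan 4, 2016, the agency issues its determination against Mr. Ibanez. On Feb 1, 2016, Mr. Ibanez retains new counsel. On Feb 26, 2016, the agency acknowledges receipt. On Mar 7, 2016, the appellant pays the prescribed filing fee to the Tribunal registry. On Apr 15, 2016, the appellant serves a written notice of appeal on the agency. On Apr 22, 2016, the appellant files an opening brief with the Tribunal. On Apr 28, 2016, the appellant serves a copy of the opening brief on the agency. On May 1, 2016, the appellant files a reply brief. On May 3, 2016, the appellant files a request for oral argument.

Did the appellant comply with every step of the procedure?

Step 1 — counting 90 days from Jan 4, 2016 (when the determination is issued) gives a deadline of Apr 3, 2016; completed Mar 7, 2016, before the deadline.
Step 2 — must wait 36 days from Mar 7, 2016 (when the filing fee is paid), so not before Apr 12, 2016; done Apr 15, 2016 — permitted.
Step 3 — must wait 10 days from Apr 15, 2016 (when the notice of appeal is served), so not before Apr 25, 2016; done Apr 22, 2016 — 3 days too early.

No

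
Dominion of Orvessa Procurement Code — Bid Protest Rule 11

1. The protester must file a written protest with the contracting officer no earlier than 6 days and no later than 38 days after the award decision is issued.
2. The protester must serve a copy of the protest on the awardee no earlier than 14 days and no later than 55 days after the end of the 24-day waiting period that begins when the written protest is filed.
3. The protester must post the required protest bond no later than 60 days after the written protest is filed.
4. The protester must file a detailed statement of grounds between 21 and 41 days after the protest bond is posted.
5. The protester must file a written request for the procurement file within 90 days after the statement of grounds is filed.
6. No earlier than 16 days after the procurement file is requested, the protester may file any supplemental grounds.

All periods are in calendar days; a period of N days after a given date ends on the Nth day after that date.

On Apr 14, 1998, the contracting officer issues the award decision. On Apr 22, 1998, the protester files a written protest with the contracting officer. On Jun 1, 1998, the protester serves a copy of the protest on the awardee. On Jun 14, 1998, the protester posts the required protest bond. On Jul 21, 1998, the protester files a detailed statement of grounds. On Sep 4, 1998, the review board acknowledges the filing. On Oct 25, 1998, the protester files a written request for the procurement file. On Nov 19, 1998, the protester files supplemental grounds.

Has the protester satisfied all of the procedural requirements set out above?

Step 1 — 6 and 38 days from Apr 14, 1998 (when the award decision is issued) are Apr 20, 1998 and May 22, 1998 respectively; Apr 22, 1998 falls inside that range.
Step 2 — 14 and 55 days from May 16, 1998 (end of the 24-day waiting period, which began when the written protest is filed on Apr 22, 1998) are May 30, 1998 and Jul 10, 1998 respectively; done Jun 1, 1998 — within the window.
Step 3 — counting 60 days from Apr 22, 1998 (when the written protest is filed) gives a deadline of Jun 21, 1998; completed Jun 14, 1998, before the deadline.
Step 4 — 21 and 41 days from Jun 14, 1998 (when the protest bond is posted) are Jul 5, 1998 and Jul 25, 1998 respectively; done Jul 21, 1998 — within the window.
Step 5 — counting 90 days from Jul 21, 1998 (when the statement of grounds is filed) gives a deadline of Oct 19, 1998; not done until Oct 25, 1998, 6 days after the deadline.

No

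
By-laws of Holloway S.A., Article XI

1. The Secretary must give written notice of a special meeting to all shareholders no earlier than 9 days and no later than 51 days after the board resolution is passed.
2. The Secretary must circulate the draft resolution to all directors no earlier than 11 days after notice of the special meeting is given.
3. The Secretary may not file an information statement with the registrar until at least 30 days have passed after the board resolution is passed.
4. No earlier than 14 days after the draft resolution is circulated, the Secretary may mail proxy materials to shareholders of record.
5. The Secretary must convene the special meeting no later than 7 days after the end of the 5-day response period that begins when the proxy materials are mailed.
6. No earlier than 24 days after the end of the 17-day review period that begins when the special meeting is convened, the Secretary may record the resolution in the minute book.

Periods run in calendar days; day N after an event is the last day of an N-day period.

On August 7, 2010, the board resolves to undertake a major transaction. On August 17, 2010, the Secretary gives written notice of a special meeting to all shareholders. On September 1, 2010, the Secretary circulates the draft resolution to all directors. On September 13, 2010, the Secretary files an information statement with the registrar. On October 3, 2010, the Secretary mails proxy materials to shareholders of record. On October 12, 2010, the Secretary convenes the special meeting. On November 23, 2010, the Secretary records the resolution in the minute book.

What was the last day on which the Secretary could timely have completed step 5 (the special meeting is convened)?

October 15, 2010

The proxy materials are mailed on October 3, 2010; the 5-day response period therefore ends October 8, 2010, and step 5 runs from that date. 7 days after October 8, 2010 is October 15, 2010.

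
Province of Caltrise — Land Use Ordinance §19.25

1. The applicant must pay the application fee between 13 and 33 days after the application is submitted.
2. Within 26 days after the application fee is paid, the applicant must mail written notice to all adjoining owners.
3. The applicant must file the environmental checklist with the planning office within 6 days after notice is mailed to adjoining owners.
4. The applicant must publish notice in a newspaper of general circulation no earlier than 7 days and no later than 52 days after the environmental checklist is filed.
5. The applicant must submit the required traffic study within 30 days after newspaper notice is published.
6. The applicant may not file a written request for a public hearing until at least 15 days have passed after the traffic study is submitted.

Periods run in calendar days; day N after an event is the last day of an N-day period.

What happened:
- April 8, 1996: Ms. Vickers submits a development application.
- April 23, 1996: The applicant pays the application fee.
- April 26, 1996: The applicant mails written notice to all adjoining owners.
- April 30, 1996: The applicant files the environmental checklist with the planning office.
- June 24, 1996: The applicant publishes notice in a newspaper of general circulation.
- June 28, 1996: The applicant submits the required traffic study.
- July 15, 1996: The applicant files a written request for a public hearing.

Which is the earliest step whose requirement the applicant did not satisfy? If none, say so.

Step 4

Step 1: the window is 13–33 days after April 8, 1996 (when the application is submitted), so April 21, 1996 through May 11, 1996; done April 23, 1996, which is between those dates.
Step 2: 26 days after April 23, 1996 (when the application fee is paid) is May 19, 1996; completed April 26, 1996, before the deadline.
Step 3: 6 days after April 26, 1996 (when notice is mailed to adjoining owners) is May 2, 1996; done April 30, 1996 — timely.
Step 4: the window is 7–52 days after April 30, 1996 (when the environmental checklist is filed), so May 7, 1996 through June 21, 1996; done June 24, 1996 — 3 days after the window closed.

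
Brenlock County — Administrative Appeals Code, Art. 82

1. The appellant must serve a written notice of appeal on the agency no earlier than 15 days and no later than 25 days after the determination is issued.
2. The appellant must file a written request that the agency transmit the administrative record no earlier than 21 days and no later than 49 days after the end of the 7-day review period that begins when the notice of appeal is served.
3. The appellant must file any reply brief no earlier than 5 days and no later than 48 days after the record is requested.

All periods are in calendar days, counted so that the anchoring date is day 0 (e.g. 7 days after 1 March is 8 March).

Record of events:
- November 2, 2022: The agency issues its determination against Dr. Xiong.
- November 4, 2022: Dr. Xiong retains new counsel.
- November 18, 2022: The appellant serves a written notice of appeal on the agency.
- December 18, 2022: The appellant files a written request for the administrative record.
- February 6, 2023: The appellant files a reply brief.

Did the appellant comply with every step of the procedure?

No

Step 1: the window is 15–25 days after November 2, 2022 (when the determination is issued), so November 17, 2022 through November 27, 2022; done November 18, 2022, which is between those dates.
Step 2: the window is 21–49 days after November 25, 2022 (end of the 7-day review period, which began when the notice of appeal is served on November 18, 2022), so December 16, 2022 through January 13, 2023; done December 18, 2022, which is between those dates.
Step 3: the window is 5–48 days after December 18, 2022 (when the record is requested), so December 23, 2022 through February 4, 2023; February 6, 2023 is 2 days past the end of the window.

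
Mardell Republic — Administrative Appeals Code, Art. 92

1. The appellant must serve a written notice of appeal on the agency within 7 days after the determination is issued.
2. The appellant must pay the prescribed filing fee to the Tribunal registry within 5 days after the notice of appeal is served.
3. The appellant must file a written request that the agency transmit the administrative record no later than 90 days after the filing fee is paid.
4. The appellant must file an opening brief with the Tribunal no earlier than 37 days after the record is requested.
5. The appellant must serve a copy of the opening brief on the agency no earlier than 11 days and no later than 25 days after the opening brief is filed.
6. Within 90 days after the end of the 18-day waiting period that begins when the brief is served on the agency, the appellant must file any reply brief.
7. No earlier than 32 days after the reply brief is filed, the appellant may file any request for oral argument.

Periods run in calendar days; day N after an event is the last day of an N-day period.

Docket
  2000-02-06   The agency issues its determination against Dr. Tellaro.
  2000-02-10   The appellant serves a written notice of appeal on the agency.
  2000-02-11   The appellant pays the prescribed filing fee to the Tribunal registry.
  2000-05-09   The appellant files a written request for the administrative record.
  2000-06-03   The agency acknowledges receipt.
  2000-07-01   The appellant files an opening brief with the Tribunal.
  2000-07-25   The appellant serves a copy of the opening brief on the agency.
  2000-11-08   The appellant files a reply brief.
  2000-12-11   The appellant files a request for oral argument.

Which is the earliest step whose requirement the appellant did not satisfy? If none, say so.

None — every step was satisfied

(1) due by 2000-02-06 + 7 days = 2000-02-13; 2000-02-10 is within that limit.
(2) due by 2000-02-10 + 5 days = 2000-02-15; 2000-02-11 is within that limit.
(3) due by 2000-02-11 + 90 days = 2000-05-11; completed 2000-05-09, before the deadline.
(4) permitted from 2000-05-09 + 37 days = 2000-06-15 onward; 2000-07-01 is on or after that date.
(5) the permitted window runs from 2000-07-01 + 11 = 2000-07-12 to 2000-07-01 + 25 = 2000-07-26; 2000-07-25 falls inside that range.
(6) due by 2000-08-12 + 90 days = 2000-11-10; 2000-11-08 is within that limit.
(7) permitted from 2000-11-08 + 32 days = 2000-12-10 onward; done 2000-12-11, after the minimum wait.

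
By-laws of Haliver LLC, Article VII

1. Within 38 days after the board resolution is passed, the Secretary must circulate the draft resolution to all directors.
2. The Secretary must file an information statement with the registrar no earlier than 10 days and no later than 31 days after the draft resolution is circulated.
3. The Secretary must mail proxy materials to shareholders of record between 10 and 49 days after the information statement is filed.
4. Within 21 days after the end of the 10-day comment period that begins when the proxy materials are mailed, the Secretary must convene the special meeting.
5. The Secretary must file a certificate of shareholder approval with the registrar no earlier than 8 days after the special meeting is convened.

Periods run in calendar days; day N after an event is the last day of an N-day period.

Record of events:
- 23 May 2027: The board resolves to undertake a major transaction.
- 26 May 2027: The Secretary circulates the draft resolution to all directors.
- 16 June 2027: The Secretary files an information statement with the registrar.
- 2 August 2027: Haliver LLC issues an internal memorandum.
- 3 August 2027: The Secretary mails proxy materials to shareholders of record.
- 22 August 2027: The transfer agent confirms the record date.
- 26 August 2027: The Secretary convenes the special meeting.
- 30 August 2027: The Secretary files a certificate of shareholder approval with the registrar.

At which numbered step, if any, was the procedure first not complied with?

Step 5

Step 1: 38 days after 23 May 2027 (when the board resolution is passed) is 30 June 2027; done 26 May 2027 — timely.
Step 2: the window is 10–31 days after 26 May 2027 (when the draft resolution is circulated), so 5 June 2027 through 26 June 2027; done 16 June 2027 — within the window.
Step 3: the window is 10–49 days after 16 June 2027 (when the information statement is filed), so 26 June 2027 through 4 August 2027; done 3 August 2027, which is between those dates.
Step 4: 21 days after 13 August 2027 (end of the 10-day comment period, which began when the proxy materials are mailed on 3 August 2027) is 3 September 2027; done 26 August 2027 — timely.
Step 5: the earliest permitted date is 8 days after 26 August 2027 (when the special meeting is convened), i.e. 3 September 2027; acted on 30 August 2027, 4 days prematurely.
The procedure was therefore not followed at step 5.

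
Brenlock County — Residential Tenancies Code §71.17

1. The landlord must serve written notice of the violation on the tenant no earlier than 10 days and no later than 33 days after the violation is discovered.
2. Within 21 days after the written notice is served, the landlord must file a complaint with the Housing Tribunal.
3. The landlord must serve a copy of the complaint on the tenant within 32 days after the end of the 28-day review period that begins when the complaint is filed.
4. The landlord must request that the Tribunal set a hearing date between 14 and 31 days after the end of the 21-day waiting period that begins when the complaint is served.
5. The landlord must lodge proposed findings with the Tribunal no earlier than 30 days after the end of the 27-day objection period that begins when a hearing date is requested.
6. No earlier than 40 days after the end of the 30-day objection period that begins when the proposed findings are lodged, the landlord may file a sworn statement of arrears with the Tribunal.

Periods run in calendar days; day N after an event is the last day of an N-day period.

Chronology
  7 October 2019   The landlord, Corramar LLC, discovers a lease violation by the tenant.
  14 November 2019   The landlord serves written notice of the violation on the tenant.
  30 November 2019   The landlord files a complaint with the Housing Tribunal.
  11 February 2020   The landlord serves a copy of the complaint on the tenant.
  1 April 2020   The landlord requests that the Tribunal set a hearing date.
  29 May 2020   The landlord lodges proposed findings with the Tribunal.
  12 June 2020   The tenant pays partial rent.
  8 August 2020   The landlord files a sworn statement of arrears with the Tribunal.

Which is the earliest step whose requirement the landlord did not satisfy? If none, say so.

Step 1

Step 1: the window is 10–33 days after 7 October 2019 (when the violation is discovered), so 17 October 2019 through 9 November 2019; 14 November 2019 is 5 days past the end of the window.
No need to go further; step 1 was not satisfied.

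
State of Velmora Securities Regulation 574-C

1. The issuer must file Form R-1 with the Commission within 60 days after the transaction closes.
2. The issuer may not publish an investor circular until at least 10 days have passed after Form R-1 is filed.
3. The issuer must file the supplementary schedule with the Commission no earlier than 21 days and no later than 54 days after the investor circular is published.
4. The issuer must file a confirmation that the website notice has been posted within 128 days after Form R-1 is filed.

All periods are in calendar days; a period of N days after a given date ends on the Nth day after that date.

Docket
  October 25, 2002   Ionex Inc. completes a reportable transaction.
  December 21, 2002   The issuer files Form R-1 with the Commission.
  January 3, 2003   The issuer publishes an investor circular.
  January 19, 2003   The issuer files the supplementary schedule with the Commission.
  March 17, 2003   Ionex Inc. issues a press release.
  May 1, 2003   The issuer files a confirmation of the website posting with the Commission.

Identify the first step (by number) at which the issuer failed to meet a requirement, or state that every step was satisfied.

Step 1: 60 days after October 25, 2002 (when the transaction closes) is December 24, 2002; December 21, 2002 is within that limit.
Step 2: the earliest permitted date is 10 days after December 21, 2002 (when Form R-1 is filed), i.e. December 31, 2002; done January 3, 2003 — permitted.
Step 3: the window is 21–54 days after January 3, 2003 (when the investor circular is published), so January 24, 2003 through February 26, 2003; done January 19, 2003 — 5 days before the window opened.

Step 3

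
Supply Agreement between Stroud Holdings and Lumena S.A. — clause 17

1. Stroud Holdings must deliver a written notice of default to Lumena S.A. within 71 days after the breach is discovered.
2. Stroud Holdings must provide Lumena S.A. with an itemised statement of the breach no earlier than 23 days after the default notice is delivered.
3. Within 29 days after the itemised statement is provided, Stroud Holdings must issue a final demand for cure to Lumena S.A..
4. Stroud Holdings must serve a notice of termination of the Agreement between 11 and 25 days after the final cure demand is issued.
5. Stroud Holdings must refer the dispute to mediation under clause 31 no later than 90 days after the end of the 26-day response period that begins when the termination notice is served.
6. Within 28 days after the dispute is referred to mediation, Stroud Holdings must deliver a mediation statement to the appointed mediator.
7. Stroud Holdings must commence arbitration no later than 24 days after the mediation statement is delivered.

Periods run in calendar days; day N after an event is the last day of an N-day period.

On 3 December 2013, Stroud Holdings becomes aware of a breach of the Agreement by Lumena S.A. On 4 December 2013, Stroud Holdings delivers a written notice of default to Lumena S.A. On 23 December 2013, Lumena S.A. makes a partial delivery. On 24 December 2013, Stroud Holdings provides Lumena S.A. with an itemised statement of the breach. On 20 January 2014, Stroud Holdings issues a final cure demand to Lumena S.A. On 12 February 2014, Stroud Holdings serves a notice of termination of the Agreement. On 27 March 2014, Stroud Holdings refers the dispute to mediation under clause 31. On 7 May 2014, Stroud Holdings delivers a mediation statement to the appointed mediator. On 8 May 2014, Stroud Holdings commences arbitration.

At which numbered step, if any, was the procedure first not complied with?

Step 2

Step 1 — counting 71 days from 3 December 2013 (when the breach is discovered) gives a deadline of 12 February 2014; completed 4 December 2013, before the deadline.
Step 2 — must wait 23 days from 4 December 2013 (when the default notice is delivered), so not before 27 December 2013; 24 December 2013 is 3 days before the earliest permitted date.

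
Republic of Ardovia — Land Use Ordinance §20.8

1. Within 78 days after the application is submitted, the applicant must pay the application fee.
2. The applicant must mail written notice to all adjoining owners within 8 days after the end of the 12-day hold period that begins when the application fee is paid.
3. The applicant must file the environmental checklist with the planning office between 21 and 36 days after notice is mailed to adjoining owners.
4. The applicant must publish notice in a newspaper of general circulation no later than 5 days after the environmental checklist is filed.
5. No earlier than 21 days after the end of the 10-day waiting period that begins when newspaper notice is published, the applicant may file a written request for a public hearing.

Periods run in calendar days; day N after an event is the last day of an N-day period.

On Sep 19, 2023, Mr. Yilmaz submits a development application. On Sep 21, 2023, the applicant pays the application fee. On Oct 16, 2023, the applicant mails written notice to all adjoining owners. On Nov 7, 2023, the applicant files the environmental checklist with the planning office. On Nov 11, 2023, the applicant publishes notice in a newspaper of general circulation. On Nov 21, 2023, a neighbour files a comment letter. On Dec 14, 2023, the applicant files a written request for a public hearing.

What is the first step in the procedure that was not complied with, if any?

(1) due by Sep 19, 2023 + 78 days = Dec 6, 2023; Sep 21, 2023 is within that limit.
(2) due by Oct 3, 2023 + 8 days = Oct 11, 2023; Oct 16, 2023 misses that deadline by 5 days.

Step 2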